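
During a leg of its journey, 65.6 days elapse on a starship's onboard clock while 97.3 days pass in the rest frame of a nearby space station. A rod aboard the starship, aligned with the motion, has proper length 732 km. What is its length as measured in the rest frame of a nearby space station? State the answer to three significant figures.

494 km

From Δt = γΔτ: γ = 97.3/65.6 = 1.48323.
The rod contracts by the same γ: 732 km / 1.48323 = 494 km.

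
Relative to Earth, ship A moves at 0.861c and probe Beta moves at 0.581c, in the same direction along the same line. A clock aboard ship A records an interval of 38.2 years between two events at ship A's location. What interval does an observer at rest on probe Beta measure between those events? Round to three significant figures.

46.1 years

Speed of ship A in probe Beta's frame: u = (v_A − v_B)/(1 − v_A v_B/c²) = (0.861 − 0.581)/(1 − 0.861×0.581) = 0.28/0.499759 = 0.56027; |u| = 0.56027c.
At |u| = 0.56027c, γ = (1 − 0.313902)^(−1/2) = 1.2073.
The clock on ship A records proper time, so probe Beta measures Δt = γΔτ = 1.2073 × 38.2 = 46.1 years.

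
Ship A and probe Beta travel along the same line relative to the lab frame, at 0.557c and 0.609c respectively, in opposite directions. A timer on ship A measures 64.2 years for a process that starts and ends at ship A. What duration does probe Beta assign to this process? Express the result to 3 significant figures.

Speed of ship A in probe Beta's frame: u = (v_A + v_B)/(1 + v_A v_B/c²) = (0.557 + 0.609)/(1 + 0.557×0.609) = 1.166/1.339213 = 0.87066; |u| = 0.87066c.
γ for this relative speed: γ = 1/√(1 − 0.758049) = 2.033.
Ship A's interval is proper; time dilation gives Δt_B = γΔτ = 2.033 × 64.2 years = 131 years.

131 years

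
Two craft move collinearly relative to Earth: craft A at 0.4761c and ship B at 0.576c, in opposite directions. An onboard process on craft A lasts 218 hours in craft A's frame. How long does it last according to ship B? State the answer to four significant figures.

Speed of craft A in ship B's frame: u = (v_A + v_B)/(1 + v_A v_B/c²) = (0.4761 + 0.576)/(1 + 0.4761×0.576) = 1.0521/1.2742336 = 0.82567; |u| = 0.82567c.
At |u| = 0.82567c, γ = (1 − 0.681731)^(−1/2) = 1.7726.
Craft A's interval is proper; time dilation gives Δt_B = γΔτ = 1.7726 × 218 hours = 386.4 hours.

386.4 hours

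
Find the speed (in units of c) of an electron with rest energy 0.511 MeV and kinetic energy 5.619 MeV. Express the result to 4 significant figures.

0.9965c

K = (γ−1)mc², so γ = 1 + 5.619/0.511 = 11.996.
Then v/c = √(1 − γ⁻²) = √(1 − 0.00694908) = √0.99305092 = 0.9965.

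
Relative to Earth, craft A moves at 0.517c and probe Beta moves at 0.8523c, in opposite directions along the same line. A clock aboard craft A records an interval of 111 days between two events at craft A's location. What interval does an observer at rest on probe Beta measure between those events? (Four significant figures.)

357.2 days

Speed of craft A in probe Beta's frame: u = (v_A + v_B)/(1 + v_A v_B/c²) = (0.517 + 0.8523)/(1 + 0.517×0.8523) = 1.3693/1.4406391 = 0.95048; |u| = 0.95048c.
At |u| = 0.95048c, γ = (1 − 0.903412)^(−1/2) = 3.2176.
The clock on craft A records proper time, so probe Beta measures Δt = γΔτ = 3.2176 × 111 = 357.2 days.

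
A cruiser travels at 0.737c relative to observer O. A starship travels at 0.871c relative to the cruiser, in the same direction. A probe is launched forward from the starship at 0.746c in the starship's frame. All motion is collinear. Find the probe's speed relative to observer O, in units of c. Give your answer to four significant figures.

0.9970c

Compose velocities in two stages. Stage 1 (into S'): u₁ = (0.746+0.871)/(1+0.746×0.871) = 0.98014.
Stage 2 (into S): u = (0.98014+0.737)/(1+0.98014×0.737) = 0.99697, so the speed is 0.9970c.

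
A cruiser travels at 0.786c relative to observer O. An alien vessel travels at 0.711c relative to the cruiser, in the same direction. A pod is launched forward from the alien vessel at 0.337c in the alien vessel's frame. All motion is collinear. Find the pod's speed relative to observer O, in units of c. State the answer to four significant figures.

0.9801c

First combine the pod and alien vessel (S''→S'): u₁ = (0.337 + 0.711)/(1 + 0.337×0.711) = 1.048/1.239607 = 0.84543.
Then combine with the cruiser (S'→S): u = (0.84543 + 0.786)/(1 + 0.84543×0.786) = 1.63143/1.66450798 = 0.98013.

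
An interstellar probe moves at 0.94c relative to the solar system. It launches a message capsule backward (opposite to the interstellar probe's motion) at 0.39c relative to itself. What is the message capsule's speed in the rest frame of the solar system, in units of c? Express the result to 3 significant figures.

In units of c, u = (u' + v)/(1 + u'v) with u' = −0.39 and v = 0.94.
Numerator: −0.39 + 0.94 = 0.55. Denominator: 1 + (−0.39)(0.94) = 0.6334.
u = 0.55/0.6334 = 0.86833, so the speed is 0.868c.

0.868c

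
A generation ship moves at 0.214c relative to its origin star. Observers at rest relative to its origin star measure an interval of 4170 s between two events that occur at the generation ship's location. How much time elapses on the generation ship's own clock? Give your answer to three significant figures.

Lorentz factor: γ = (1 − 0.045796)^(−1/2) = 1.0237.
The generation ship's clock runs slow as seen from its origin star, so Δτ = Δt/γ = 4170/1.0237 = 4070 s.

4070 s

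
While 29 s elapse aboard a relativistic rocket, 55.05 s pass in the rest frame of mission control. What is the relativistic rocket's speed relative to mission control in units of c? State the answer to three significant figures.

γ = Δt/Δτ = 55.05/29 = 1.8983.
β = √(1 − 1/γ²) = √(1 − 0.277505) = √0.722495 = 0.850.

0.850c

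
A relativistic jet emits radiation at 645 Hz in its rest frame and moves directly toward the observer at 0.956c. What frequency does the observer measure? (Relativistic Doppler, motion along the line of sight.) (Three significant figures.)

Relativistic Doppler (source moving toward): f_obs = f_src · √((1+β)/(1−β)).
With β = 0.956: factor = √(1.956/0.044) = 6.6674.
f_obs = 645 × 6.6674 = 4300 Hz.

4300 Hz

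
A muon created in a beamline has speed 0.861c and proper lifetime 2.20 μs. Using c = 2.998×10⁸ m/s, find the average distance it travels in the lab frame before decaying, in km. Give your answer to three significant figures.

With β = 0.861, γ = 1/√(1 − 0.861²) = 1/√0.258679 = 1.9662.
Lab-frame lifetime: Δt = γτ = 1.9662 × 2.20 μs = 4.3256 μs.
Distance: d = vΔt = 0.861 × 2.998×10⁸ m/s × 4.3256×10^-6 s = 1120 m = 1.12 km.

1.12 km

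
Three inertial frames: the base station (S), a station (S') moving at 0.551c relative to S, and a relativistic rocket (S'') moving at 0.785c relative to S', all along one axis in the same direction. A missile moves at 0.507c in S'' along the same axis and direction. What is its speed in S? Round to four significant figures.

0.9774c

Compose velocities in two stages. Stage 1 (into S'): u₁ = (0.507+0.785)/(1+0.507×0.785) = 0.92418.
Stage 2 (into S): u = (0.92418+0.551)/(1+0.92418×0.551) = 0.97744, so the speed is 0.9774c.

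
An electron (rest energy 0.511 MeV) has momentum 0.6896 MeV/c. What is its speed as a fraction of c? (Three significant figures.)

0.803c

pc/(mc²) = 0.6896/0.511 = 1.3495 = βγ = β/√(1−β²).
So β² = x²/(1 + x²) with x = 1.3495: x² = 1.82115, β² = 1.82115/2.82115 = 0.645535, β = 0.803.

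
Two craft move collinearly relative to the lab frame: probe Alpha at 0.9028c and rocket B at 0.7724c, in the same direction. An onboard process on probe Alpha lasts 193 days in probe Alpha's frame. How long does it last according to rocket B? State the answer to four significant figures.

213.9 days

The velocity of probe Alpha relative to rocket B is (0.9028 − 0.7724)c / (1 − 0.9028×0.7724) = 0.43082c; relative speed 0.43082c.
At |u| = 0.43082c, γ = (1 − 0.185606)^(−1/2) = 1.1081.
Probe Alpha's interval is proper; time dilation gives Δt_B = γΔτ = 1.1081 × 193 days = 213.9 days.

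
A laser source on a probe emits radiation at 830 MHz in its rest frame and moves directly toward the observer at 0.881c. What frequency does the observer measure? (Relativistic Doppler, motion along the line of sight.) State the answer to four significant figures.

3300 MHz

Relativistic Doppler (source moving toward): f_obs = f_src · √((1+β)/(1−β)).
With β = 0.881: factor = √(1.881/0.119) = 3.9758.
f_obs = 830 × 3.9758 = 3300 MHz.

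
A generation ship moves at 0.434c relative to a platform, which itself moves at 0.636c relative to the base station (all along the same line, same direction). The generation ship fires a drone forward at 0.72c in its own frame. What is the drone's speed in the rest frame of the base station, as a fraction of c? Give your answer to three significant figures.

0.972c

Apply u = (u'+v)/(1+u'v) twice. Drone in the platform frame: (0.72+0.434)/(1+0.72·0.434) = 1.154/1.31248 = 0.87925c.
That velocity, transformed to the rest frame of the base station: (0.87925+0.636)/(1+0.87925·0.636) = 1.51525/1.559203 = 0.97181c.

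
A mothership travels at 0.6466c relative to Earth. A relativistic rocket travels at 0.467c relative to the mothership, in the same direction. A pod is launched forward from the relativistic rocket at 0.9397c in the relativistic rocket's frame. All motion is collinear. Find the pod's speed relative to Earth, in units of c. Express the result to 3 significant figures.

0.995c

Compose velocities in two stages. Stage 1 (into S'): u₁ = (0.9397+0.467)/(1+0.9397×0.467) = 0.97766.
Stage 2 (into S): u = (0.97766+0.6466)/(1+0.97766×0.6466) = 0.99516, so the speed is 0.995c.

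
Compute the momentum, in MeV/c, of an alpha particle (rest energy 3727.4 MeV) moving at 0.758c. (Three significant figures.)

Lorentz factor: γ = (1 − 0.574564)^(−1/2) = 1.5331.
Momentum: p = γβ·mc = 1.5331 × 0.758 × 3727.4 MeV/c = 4330 MeV/c.

4330 MeV/c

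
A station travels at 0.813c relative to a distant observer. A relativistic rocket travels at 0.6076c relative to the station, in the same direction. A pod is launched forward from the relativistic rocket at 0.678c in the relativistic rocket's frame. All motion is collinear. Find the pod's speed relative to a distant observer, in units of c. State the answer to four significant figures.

Apply u = (u'+v)/(1+u'v) twice. Pod in the station frame: (0.678+0.6076)/(1+0.678·0.6076) = 1.2856/1.4119528 = 0.91051c.
That velocity, transformed to the rest frame of a distant observer: (0.91051+0.813)/(1+0.91051·0.813) = 1.72351/1.74024463 = 0.99038c.

0.9904c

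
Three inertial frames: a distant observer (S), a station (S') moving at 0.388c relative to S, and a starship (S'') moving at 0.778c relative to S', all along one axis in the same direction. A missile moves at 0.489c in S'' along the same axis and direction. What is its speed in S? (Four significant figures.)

Apply u = (u'+v)/(1+u'v) twice. Missile in the station frame: (0.489+0.778)/(1+0.489·0.778) = 1.267/1.380442 = 0.91782c.
That velocity, transformed to the rest frame of a distant observer: (0.91782+0.388)/(1+0.91782·0.388) = 1.30582/1.35611416 = 0.96291c.

0.9629c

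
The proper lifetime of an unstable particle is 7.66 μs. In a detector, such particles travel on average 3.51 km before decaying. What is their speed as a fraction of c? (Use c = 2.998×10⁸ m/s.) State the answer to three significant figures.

Let x = d/(cτ) = 3510 m / (2.998×10⁸ m/s × 7.660×10^-6 s) = 1.5284. Since d = βγcτ, x = βγ = β/√(1−β²).
Solving: β² = x²/(1+x²) = 2.33601/3.33601 = 0.700241, so β = 0.837.

0.837c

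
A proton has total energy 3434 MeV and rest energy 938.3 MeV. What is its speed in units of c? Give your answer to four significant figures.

0.9619c

Total energy E = γmc² gives γ = 3434/938.3 = 3.6598.
Hence β = √(1 − 1/γ²) = √(1 − 0.0746595) = √0.9253405 = 0.9619.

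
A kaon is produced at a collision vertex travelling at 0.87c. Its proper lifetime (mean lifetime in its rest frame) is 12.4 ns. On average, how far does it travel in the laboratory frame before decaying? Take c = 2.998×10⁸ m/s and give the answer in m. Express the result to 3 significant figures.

With β = 0.87, γ = 1/√(1 − 0.87²) = 1/√0.2431 = 2.0282.
Lab-frame lifetime: Δt = γτ = 2.0282 × 12.4 ns = 25.15 ns.
Distance: d = vΔt = 0.87 × 2.998×10⁸ m/s × 2.5150×10^-8 s = 6.56 m.

6.56 m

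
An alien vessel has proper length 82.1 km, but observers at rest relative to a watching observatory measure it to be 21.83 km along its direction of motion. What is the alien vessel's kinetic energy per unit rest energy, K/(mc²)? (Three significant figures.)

2.76

γ = L₀/L = 82.1/21.83 = 3.76088.
K/(mc²) = γ − 1 = 3.76088 − 1 = 2.76.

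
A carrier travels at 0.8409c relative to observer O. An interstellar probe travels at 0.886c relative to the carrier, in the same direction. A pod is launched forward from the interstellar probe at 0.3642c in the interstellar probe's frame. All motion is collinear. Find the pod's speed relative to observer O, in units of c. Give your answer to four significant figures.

First combine the pod and interstellar probe (S''→S'): u₁ = (0.3642 + 0.886)/(1 + 0.3642×0.886) = 1.2502/1.3226812 = 0.9452.
Then combine with the carrier (S'→S): u = (0.9452 + 0.8409)/(1 + 0.9452×0.8409) = 1.7861/1.79481868 = 0.99514.

0.9951c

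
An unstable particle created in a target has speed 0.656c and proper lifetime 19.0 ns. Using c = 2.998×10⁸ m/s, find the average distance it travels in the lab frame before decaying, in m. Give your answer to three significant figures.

4.95 m

Lorentz factor: γ = (1 − 0.430336)^(−1/2) = 1.3249.
Lab-frame lifetime: Δt = γτ = 1.3249 × 19.0 ns = 25.173 ns.
Distance: d = vΔt = 0.656 × 2.998×10⁸ m/s × 2.5173×10^-8 s = 4.95 m.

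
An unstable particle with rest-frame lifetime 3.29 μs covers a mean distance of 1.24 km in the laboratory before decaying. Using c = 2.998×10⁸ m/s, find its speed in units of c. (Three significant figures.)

0.783c

d = βγcτ ⇒ βγ = d/(cτ) = 1240 m / (986.342 m) = 1.2572.
β = (βγ)/√(1+(βγ)²) = 1.2572/√2.58055 = 0.783.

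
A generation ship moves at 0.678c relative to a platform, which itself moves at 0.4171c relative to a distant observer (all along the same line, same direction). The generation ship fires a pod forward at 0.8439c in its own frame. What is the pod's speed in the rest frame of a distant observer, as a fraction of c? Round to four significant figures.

Compose velocities in two stages. Stage 1 (into S'): u₁ = (0.8439+0.678)/(1+0.8439×0.678) = 0.96803.
Stage 2 (into S): u = (0.96803+0.4171)/(1+0.96803×0.4171) = 0.98672, so the speed is 0.9867c.

0.9867c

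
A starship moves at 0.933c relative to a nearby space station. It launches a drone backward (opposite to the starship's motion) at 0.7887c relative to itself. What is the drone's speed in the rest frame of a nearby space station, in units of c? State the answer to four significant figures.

Relativistic velocity addition: u = (u' + v)/(1 + u'v/c²), with u' = −0.7887c and v = 0.933c.
Numerator: −0.7887 + 0.933 = 0.1443. Denominator: 1 + (−0.7887)(0.933) = 0.2641429.
u = 0.1443/0.2641429 = 0.5463, so the speed is 0.5463c.

0.5463c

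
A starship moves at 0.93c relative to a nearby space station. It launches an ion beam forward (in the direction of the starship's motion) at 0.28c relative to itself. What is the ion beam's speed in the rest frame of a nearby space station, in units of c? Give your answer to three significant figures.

0.960c

In units of c, u = (u' + v)/(1 + u'v) with u' = 0.28 and v = 0.93.
Numerator: 0.28 + 0.93 = 1.21. Denominator: 1 + (0.28)(0.93) = 1.2604.
u = 1.21/1.2604 = 0.96001, so the speed is 0.960c.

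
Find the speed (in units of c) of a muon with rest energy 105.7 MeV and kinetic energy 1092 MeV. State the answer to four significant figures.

K = (γ−1)mc², so γ = 1 + 1092/105.7 = 11.331.
Then v/c = √(1 − γ⁻²) = √(1 − 0.00778867) = √0.99221133 = 0.9961.

0.9961c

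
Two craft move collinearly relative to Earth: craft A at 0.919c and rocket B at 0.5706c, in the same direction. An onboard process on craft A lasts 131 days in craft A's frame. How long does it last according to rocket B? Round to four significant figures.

The velocity of craft A relative to rocket B is (0.919 − 0.5706)c / (1 − 0.919×0.5706) = 0.73252c; relative speed 0.73252c.
γ for this relative speed: γ = 1/√(1 − 0.536586) = 1.469.
The clock on craft A records proper time, so rocket B measures Δt = γΔτ = 1.469 × 131 = 192.4 days.

192.4 days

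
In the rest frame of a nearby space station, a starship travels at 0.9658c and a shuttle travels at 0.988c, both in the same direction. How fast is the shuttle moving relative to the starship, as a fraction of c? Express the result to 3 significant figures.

Transform to the starship's frame: u' = (u − v)/(1 − uv/c²).
u' = (0.988 − 0.9658)/(1 − 0.988×0.9658) = 0.0222/0.0457896 = 0.48483.
Speed in the starship's frame: 0.485c (in the same direction).

0.485c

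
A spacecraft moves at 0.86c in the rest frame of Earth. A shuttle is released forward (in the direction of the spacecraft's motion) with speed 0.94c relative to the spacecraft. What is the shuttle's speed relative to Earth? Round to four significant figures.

0.9954c

In units of c, u = (u' + v)/(1 + u'v) with u' = 0.94 and v = 0.86.
Numerator: 0.94 + 0.86 = 1.8. Denominator: 1 + (0.94)(0.86) = 1.8084.
u = 1.8/1.8084 = 0.99536, so the speed is 0.9954c.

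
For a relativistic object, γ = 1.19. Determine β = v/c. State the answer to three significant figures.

β = √(1 − 1/γ²) = √(1 − 1/1.4161) = √0.293835 = 0.542.

0.542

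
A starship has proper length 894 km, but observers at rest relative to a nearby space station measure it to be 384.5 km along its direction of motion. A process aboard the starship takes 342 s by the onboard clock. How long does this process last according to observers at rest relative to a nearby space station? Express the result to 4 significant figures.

795.2 s

Length contraction gives γ = L₀/L = 894/384.5 = 2.3251.
Δt = γΔτ = 2.3251 × 342 = 795.2 s.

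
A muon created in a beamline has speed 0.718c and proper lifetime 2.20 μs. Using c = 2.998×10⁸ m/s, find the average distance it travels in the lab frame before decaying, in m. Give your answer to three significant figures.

680 m

With β = 0.718, γ = 1/√(1 − 0.718²) = 1/√0.484476 = 1.4367.
Lab-frame lifetime: Δt = γτ = 1.4367 × 2.20 μs = 3.1607 μs.
Distance: d = vΔt = 0.718 × 2.998×10⁸ m/s × 3.1607×10^-6 s = 680 m.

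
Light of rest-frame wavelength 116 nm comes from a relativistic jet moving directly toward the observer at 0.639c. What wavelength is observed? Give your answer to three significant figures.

Relativistic Doppler for wavelength: λ_obs = λ_src · √((1−β)/(1+β)).
With β = 0.639: factor = √(0.361/1.639) = 0.46931.
λ_obs = 116 × 0.46931 = 54.4 nm.

54.4 nm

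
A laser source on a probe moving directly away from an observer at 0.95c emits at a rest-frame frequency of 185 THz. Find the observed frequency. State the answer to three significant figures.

Relativistic Doppler (source moving away): f_obs = f_src · √((1−β)/(1+β)).
With β = 0.95: factor = √(0.05/1.95) = 0.16013.
f_obs = 185 × 0.16013 = 29.6 THz.

29.6 THz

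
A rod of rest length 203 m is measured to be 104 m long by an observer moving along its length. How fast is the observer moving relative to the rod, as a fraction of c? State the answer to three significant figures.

0.859c

Length contraction gives γ = L₀/L = 203/104 = 1.9519.
β = √(1 − 1/γ²) = √0.737527 = 0.859.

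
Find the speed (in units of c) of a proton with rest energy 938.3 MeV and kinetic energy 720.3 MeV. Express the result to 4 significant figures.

0.8246c

γ = 1 + K/(mc²) = 1 + 720.3/938.3 = 1.7677.
β = √(1 − 1/γ²) = √(1 − 0.320024) = √0.679976 = 0.8246.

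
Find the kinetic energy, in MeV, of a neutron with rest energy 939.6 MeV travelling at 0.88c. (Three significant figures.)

1040 MeV

Lorentz factor: γ = (1 − 0.7744)^(−1/2) = 2.1054.
Kinetic energy: K = (γ − 1)mc² = (2.1054 − 1) × 939.6 MeV = 1.1054 × 939.6 = 1040 MeV.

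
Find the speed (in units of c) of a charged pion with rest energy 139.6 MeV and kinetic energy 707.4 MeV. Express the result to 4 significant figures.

γ = 1 + K/(mc²) = 1 + 707.4/139.6 = 6.0673.
β = √(1 − 1/γ²) = √(1 − 0.027165) = √0.972835 = 0.9863.

0.9863c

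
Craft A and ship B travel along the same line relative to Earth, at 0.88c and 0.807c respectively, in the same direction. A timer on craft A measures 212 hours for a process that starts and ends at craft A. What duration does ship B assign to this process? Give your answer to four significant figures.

Transform craft A's velocity into ship B's frame: (0.88 − 0.807)/(1 − 0.88·0.807) = 0.073/0.28984, so the relative speed is 0.25186c.
At |u| = 0.25186c, γ = (1 − 0.0634335)^(−1/2) = 1.0333.
The clock on craft A records proper time, so ship B measures Δt = γΔτ = 1.0333 × 212 = 219.1 hours.

219.1 hours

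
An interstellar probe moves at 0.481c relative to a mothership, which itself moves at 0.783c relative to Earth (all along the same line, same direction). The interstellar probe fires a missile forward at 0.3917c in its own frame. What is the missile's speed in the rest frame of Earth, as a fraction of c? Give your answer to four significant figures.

0.9634c

Compose velocities in two stages. Stage 1 (into S'): u₁ = (0.3917+0.481)/(1+0.3917×0.481) = 0.73434.
Stage 2 (into S): u = (0.73434+0.783)/(1+0.73434×0.783) = 0.9634, so the speed is 0.9634c.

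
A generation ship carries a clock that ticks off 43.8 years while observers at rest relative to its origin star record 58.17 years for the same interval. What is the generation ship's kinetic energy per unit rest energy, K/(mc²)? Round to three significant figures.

0.328

The time-dilation ratio gives γ = 58.17/43.8 = 1.32808.
K/(mc²) = γ − 1 = 1.32808 − 1 = 0.328.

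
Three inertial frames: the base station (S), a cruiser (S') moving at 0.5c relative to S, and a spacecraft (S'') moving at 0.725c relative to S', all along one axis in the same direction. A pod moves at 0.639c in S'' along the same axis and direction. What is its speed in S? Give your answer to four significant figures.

0.9769c

First combine the pod and spacecraft (S''→S'): u₁ = (0.639 + 0.725)/(1 + 0.639×0.725) = 1.364/1.463275 = 0.93216.
Then combine with the cruiser (S'→S): u = (0.93216 + 0.5)/(1 + 0.93216×0.5) = 1.43216/1.46608 = 0.97686.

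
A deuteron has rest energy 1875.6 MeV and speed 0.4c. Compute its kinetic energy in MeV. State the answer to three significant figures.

171 MeV

Lorentz factor: γ = (1 − 0.16)^(−1/2) = 1.091089.
Kinetic energy: K = (γ − 1)mc² = (1.091089 − 1) × 1875.6 MeV = 0.091089 × 1875.6 = 171 MeV.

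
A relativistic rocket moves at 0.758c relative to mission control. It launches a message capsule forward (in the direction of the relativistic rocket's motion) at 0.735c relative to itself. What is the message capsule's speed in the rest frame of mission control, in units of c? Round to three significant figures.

0.959c

In units of c, u = (u' + v)/(1 + u'v) with u' = 0.735 and v = 0.758.
Numerator: 0.735 + 0.758 = 1.493. Denominator: 1 + (0.735)(0.758) = 1.55713.
u = 1.493/1.55713 = 0.95882, so the speed is 0.959c.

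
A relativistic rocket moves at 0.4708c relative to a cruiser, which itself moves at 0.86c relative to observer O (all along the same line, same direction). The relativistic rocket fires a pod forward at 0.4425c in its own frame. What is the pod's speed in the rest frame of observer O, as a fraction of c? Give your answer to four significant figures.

Compose velocities in two stages. Stage 1 (into S'): u₁ = (0.4425+0.4708)/(1+0.4425×0.4708) = 0.75584.
Stage 2 (into S): u = (0.75584+0.86)/(1+0.75584×0.86) = 0.97928, so the speed is 0.9793c.

0.9793c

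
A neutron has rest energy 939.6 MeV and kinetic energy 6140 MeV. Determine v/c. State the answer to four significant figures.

γ = 1 + K/(mc²) = 1 + 6140/939.6 = 7.5347.
β = √(1 − 1/γ²) = √(1 − 0.0176144) = √0.9823856 = 0.9912.

0.9912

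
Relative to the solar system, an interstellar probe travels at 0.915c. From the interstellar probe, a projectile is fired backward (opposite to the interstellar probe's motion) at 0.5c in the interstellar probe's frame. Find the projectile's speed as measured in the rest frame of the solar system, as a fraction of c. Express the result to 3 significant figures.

In units of c, u = (u' + v)/(1 + u'v) with u' = −0.5 and v = 0.915.
Numerator: −0.5 + 0.915 = 0.415. Denominator: 1 + (−0.5)(0.915) = 0.5425.
u = 0.415/0.5425 = 0.76498, so the speed is 0.765c.

0.765c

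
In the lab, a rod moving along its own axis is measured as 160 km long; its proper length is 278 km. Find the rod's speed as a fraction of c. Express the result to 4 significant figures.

Length contraction gives γ = L₀/L = 278/160 = 1.7375.
β = √(1 − 1/γ²) = √0.668754 = 0.8178.

0.8178c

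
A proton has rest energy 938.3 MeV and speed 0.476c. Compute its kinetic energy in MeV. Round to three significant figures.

With β = 0.476, γ = 1/√(1 − 0.476²) = 1/√0.773424 = 1.13708.
Kinetic energy: K = (γ − 1)mc² = (1.13708 − 1) × 938.3 MeV = 0.13708 × 938.3 = 129 MeV.

129 MeV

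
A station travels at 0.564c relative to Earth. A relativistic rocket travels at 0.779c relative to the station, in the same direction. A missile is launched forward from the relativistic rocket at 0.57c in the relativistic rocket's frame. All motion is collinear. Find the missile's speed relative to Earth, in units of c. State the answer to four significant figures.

First combine the missile and relativistic rocket (S''→S'): u₁ = (0.57 + 0.779)/(1 + 0.57×0.779) = 1.349/1.44403 = 0.93419.
Then combine with the station (S'→S): u = (0.93419 + 0.564)/(1 + 0.93419×0.564) = 1.49819/1.52688316 = 0.98121.

0.9812c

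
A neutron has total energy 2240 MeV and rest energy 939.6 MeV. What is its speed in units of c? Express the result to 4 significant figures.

γ = E/(mc²) = 2240/939.6 = 2.384.
β = √(1 − 1/γ²) = √(1 − 0.175949) = √0.824051 = 0.9078.

0.9078c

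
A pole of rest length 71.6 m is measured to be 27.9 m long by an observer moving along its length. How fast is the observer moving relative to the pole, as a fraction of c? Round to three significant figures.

0.921c

Length contraction gives γ = L₀/L = 71.6/27.9 = 2.5663.
β = √(1 − 1/γ²) = √0.84816 = 0.921.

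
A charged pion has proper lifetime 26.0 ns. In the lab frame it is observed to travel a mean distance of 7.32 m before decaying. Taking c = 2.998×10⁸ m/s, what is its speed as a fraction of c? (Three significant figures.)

0.685c

Lab distance = (lab lifetime)·v = γτ·βc, so βγ = d/(cτ) = 7.320/(2.998×10⁸ × 2.600×10^-8) = 0.93909.
With βγ = 0.93909: γ² = 1 + (βγ)² = 1.88189, and β = (βγ)/γ = 0.93909/1.37182 = 0.685.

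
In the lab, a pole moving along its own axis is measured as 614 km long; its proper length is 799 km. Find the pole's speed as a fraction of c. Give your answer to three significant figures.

Length contraction gives γ = L₀/L = 799/614 = 1.3013.
β = √(1 − 1/γ²) = √0.409466 = 0.640.

0.640c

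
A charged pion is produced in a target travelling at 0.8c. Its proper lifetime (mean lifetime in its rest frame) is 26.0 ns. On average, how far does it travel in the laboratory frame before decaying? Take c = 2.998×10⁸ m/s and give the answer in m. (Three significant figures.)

10.4 m

Lorentz factor: γ = (1 − 0.64)^(−1/2) = 1.6667.
Lab-frame lifetime: Δt = γτ = 1.6667 × 26.0 ns = 43.334 ns.
Distance: d = vΔt = 0.8 × 2.998×10⁸ m/s × 4.3334×10^-8 s = 10.4 m.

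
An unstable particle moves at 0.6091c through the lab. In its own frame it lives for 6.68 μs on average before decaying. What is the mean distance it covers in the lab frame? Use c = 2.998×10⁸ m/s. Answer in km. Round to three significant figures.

Lorentz factor: γ = (1 − 0.37100281)^(−1/2) = 1.2609.
Lab-frame lifetime: Δt = γτ = 1.2609 × 6.68 μs = 8.4228 μs.
Distance: d = vΔt = 0.6091 × 2.998×10⁸ m/s × 8.4228×10^-6 s = 1540 m = 1.54 km.

1.54 km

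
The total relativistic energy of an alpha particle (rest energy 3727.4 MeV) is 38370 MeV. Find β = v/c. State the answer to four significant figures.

γ = E/(mc²) = 38370/3727.4 = 10.294.
β = √(1 − 1/γ²) = √(1 − 0.00943695) = √0.99056305 = 0.9953.

0.9953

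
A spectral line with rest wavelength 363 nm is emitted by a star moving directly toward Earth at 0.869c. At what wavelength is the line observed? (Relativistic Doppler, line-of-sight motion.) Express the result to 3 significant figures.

Relativistic Doppler for wavelength: λ_obs = λ_src · √((1−β)/(1+β)).
With β = 0.869: factor = √(0.131/1.869) = 0.26475.
λ_obs = 363 × 0.26475 = 96.1 nm.

96.1 nm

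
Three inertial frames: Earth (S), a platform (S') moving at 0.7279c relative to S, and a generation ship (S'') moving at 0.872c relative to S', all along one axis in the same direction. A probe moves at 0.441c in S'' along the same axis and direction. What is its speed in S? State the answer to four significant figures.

0.9917c

Apply u = (u'+v)/(1+u'v) twice. Probe in the platform frame: (0.441+0.872)/(1+0.441·0.872) = 1.313/1.384552 = 0.94832c.
That velocity, transformed to the rest frame of Earth: (0.94832+0.7279)/(1+0.94832·0.7279) = 1.67622/1.690282128 = 0.99168c.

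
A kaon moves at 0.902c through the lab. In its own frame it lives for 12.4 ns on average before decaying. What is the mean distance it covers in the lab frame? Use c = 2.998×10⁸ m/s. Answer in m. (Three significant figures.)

7.77 m

Lorentz factor: γ = (1 − 0.813604)^(−1/2) = 2.3162.
Lab-frame lifetime: Δt = γτ = 2.3162 × 12.4 ns = 28.721 ns.
Distance: d = vΔt = 0.902 × 2.998×10⁸ m/s × 2.8721×10^-8 s = 7.77 m.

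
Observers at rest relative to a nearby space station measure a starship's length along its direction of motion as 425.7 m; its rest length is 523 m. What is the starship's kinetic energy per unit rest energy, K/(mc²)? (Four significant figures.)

γ = L₀/L = 523/425.7 = 1.22856.
K/(mc²) = γ − 1 = 1.22856 − 1 = 0.2286.

0.2286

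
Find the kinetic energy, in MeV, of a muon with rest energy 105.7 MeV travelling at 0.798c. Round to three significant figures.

69.7 MeV

γ = 1/√(1 − β²) = 1/√(1 − 0.636804) = 1/√0.363196 = 1.65932.
Kinetic energy: K = (γ − 1)mc² = (1.65932 − 1) × 105.7 MeV = 0.65932 × 105.7 = 69.7 MeV.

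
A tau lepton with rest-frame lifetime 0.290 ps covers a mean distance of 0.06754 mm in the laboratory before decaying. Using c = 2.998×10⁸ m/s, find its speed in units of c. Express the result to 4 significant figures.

0.6135c

Let x = d/(cτ) = 6.754×10^-5 m / (2.998×10⁸ m/s × 2.900×10^-13 s) = 0.77684. Since d = βγcτ, x = βγ = β/√(1−β²).
Solving: β² = x²/(1+x²) = 0.60348/1.60348 = 0.376356, so β = 0.6135.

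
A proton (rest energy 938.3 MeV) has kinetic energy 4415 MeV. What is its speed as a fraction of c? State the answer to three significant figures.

0.985c

K = (γ−1)mc², so γ = 1 + 4415/938.3 = 5.7053.
Then v/c = √(1 − γ⁻²) = √(1 − 0.0307215) = √0.9692785 = 0.985.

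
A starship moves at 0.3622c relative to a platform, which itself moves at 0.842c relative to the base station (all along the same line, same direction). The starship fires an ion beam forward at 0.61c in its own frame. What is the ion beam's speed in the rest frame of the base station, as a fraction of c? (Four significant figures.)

Apply u = (u'+v)/(1+u'v) twice. Ion beam in the platform frame: (0.61+0.3622)/(1+0.61·0.3622) = 0.9722/1.220942 = 0.79627c.
That velocity, transformed to the rest frame of the base station: (0.79627+0.842)/(1+0.79627·0.842) = 1.63827/1.67045934 = 0.98073c.

0.9807c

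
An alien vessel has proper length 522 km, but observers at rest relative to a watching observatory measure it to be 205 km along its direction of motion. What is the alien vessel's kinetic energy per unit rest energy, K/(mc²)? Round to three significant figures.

From L = L₀/γ: γ = 522/205 = 2.54634.
K/(mc²) = γ − 1 = 2.54634 − 1 = 1.55.

1.55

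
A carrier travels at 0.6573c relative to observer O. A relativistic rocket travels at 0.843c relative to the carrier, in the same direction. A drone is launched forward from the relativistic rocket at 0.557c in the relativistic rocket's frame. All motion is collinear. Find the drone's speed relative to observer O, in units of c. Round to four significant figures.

Compose velocities in two stages. Stage 1 (into S'): u₁ = (0.557+0.843)/(1+0.557×0.843) = 0.95267.
Stage 2 (into S): u = (0.95267+0.6573)/(1+0.95267×0.6573) = 0.99003, so the speed is 0.9900c.

0.9900c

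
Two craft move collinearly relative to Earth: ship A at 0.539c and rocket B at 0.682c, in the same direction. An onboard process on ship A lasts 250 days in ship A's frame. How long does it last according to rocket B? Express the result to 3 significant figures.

257 days

Speed of ship A in rocket B's frame: u = (v_A − v_B)/(1 − v_A v_B/c²) = (0.539 − 0.682)/(1 − 0.539×0.682) = −0.143/0.632402 = −0.22612; |u| = 0.22612c.
γ for this relative speed: γ = 1/√(1 − 0.0511303) = 1.0266.
The clock on ship A records proper time, so rocket B measures Δt = γΔτ = 1.0266 × 250 = 257 days.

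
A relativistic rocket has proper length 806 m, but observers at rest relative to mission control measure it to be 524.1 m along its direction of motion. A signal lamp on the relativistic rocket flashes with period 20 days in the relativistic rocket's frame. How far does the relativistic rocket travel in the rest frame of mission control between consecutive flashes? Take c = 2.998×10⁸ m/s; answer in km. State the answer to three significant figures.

6.05×10^11 km

From L = L₀/γ: γ = 806/524.1 = 1.53787.
β = √(1 − 1/γ²) = 0.75972. Lab-frame period = γτ = 1.53787×20 days = 30.757 days. Distance = βc × γτ = 0.75972 × 2.998×10⁸ m/s × 2657404.8 s = 6.0526×10^14 m = 6.05×10^11 km.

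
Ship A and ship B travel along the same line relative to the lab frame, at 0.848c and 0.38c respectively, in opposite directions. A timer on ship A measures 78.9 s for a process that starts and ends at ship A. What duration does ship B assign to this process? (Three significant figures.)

Transform ship A's velocity into ship B's frame: (0.848 + 0.38)/(1 + 0.848·0.38) = 1.228/1.32224, so the relative speed is 0.92873c.
At |u| = 0.92873c, γ = (1 − 0.862539)^(−1/2) = 2.6972.
The clock on ship A records proper time, so ship B measures Δt = γΔτ = 2.6972 × 78.9 = 213 s.

213 s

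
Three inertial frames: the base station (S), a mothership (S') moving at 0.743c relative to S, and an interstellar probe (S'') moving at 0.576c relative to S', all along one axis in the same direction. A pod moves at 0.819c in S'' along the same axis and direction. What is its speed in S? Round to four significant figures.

0.9921c

First combine the pod and interstellar probe (S''→S'): u₁ = (0.819 + 0.576)/(1 + 0.819×0.576) = 1.395/1.471744 = 0.94786.
Then combine with the mothership (S'→S): u = (0.94786 + 0.743)/(1 + 0.94786×0.743) = 1.69086/1.70425998 = 0.99214.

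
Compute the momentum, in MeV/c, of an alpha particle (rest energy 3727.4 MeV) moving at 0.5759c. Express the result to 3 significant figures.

Lorentz factor: γ = (1 − 0.33166081)^(−1/2) = 1.2232.
Momentum: p = γβ·mc = 1.2232 × 0.5759 × 3727.4 MeV/c = 2630 MeV/c.

2630 MeV/c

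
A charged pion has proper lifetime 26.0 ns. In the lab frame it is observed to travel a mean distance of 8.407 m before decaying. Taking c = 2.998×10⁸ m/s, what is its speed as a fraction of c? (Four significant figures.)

0.7333c

Let x = d/(cτ) = 8.407 m / (2.998×10⁸ m/s × 2.600×10^-8 s) = 1.0785. Since d = βγcτ, x = βγ = β/√(1−β²).
Solving: β² = x²/(1+x²) = 1.16316/2.16316 = 0.537713, so β = 0.7333.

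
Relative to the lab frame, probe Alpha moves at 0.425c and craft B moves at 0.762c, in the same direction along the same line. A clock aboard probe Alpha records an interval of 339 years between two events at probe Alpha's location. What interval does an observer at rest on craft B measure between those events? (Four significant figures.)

391.0 years

The velocity of probe Alpha relative to craft B is (0.425 − 0.762)c / (1 − 0.425×0.762) = −0.49841c; relative speed 0.49841c.
At |u| = 0.49841c, γ = (1 − 0.248413)^(−1/2) = 1.1535.
Probe Alpha's interval is proper; time dilation gives Δt_B = γΔτ = 1.1535 × 339 years = 391.0 years.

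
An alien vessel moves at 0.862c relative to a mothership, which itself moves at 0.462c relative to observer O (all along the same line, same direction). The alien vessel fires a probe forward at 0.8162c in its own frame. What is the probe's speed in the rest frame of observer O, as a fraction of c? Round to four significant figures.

Apply u = (u'+v)/(1+u'v) twice. Probe in the mothership frame: (0.8162+0.862)/(1+0.8162·0.862) = 1.6782/1.7035644 = 0.98511c.
That velocity, transformed to the rest frame of observer O: (0.98511+0.462)/(1+0.98511·0.462) = 1.44711/1.45512082 = 0.99449c.

0.9945c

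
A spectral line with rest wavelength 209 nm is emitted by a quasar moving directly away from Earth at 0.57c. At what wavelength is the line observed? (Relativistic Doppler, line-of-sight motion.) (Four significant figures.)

Relativistic Doppler for wavelength: λ_obs = λ_src · √((1+β)/(1−β)).
With β = 0.57: factor = √(1.57/0.43) = 1.9108.
λ_obs = 209 × 1.9108 = 399.4 nm.

399.4 nm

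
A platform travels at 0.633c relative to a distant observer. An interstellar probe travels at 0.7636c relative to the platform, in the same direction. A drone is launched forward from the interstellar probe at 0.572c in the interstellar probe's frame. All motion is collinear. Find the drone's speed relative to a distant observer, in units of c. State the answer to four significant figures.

0.9837c

First combine the drone and interstellar probe (S''→S'): u₁ = (0.572 + 0.7636)/(1 + 0.572×0.7636) = 1.3356/1.4367792 = 0.92958.
Then combine with the platform (S'→S): u = (0.92958 + 0.633)/(1 + 0.92958×0.633) = 1.56258/1.58842414 = 0.98373.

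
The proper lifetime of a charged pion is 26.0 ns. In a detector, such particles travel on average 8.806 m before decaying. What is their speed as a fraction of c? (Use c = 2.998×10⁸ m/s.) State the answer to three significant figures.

Lab distance = (lab lifetime)·v = γτ·βc, so βγ = d/(cτ) = 8.806/(2.998×10⁸ × 2.600×10^-8) = 1.1297.
With βγ = 1.1297: γ² = 1 + (βγ)² = 2.27622, and β = (βγ)/γ = 1.1297/1.50871 = 0.749.

0.749c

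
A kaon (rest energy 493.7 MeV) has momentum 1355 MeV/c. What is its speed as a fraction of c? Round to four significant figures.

pc/(mc²) = 1355/493.7 = 2.7446 = βγ = β/√(1−β²).
So β² = x²/(1 + x²) with x = 2.7446: x² = 7.53283, β² = 7.53283/8.53283 = 0.882806, β = 0.9396.

0.9396c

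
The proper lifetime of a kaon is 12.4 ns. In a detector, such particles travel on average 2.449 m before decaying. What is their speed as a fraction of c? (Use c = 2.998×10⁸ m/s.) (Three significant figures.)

Lab distance = (lab lifetime)·v = γτ·βc, so βγ = d/(cτ) = 2.449/(2.998×10⁸ × 1.240×10^-8) = 0.65877.
With βγ = 0.65877: γ² = 1 + (βγ)² = 1.433978, and β = (βγ)/γ = 0.65877/1.19749 = 0.550.

0.550c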